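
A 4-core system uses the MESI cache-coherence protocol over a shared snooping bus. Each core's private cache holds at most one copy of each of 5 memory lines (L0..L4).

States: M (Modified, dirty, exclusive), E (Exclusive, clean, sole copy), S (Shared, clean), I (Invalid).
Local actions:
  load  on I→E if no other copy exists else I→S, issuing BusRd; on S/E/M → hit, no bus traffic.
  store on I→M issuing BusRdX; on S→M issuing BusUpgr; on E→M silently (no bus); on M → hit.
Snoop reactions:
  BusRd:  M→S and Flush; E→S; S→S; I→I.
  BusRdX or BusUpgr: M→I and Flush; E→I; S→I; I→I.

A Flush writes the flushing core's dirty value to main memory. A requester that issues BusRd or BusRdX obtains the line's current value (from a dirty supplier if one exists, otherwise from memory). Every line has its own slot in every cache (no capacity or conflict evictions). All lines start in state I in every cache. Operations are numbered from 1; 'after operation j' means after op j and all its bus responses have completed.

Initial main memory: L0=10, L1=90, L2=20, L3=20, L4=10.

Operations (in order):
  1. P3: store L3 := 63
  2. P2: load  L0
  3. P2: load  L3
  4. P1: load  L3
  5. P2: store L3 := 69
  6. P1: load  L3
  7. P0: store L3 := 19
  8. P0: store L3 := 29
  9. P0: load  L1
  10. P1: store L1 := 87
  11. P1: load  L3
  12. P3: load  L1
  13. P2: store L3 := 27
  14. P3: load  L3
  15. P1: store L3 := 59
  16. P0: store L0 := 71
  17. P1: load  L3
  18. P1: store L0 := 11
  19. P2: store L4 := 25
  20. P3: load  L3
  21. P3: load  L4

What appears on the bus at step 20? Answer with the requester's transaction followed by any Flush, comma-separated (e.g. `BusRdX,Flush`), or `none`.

bus = BusRd,Flush

[1] P3: store L3 := 63 | P0:I, P1:I, P2:I, P3:M(63) | bus: BusRdX
[2] P2: load  L0 | P0:I, P1:I, P2:E(10), P3:I | bus: BusRd
[3] P2: load  L3 | P0:I, P1:I, P2:S(63), P3:S(63) | bus: BusRd,Flush
[4] P1: load  L3 | P0:I, P1:S(63), P2:S(63), P3:S(63) | bus: BusRd
[5] P2: store L3 := 69 | P0:I, P1:I, P2:M(69), P3:I | bus: BusUpgr
[6] P1: load  L3 | P0:I, P1:S(69), P2:S(69), P3:I | bus: BusRd,Flush
[7] P0: store L3 := 19 | P0:M(19), P1:I, P2:I, P3:I | bus: BusRdX
[8] P0: store L3 := 29 | P0:M(29), P1:I, P2:I, P3:I | bus: none
[9] P0: load  L1 | P0:E(90), P1:I, P2:I, P3:I | bus: BusRd
[10] P1: store L1 := 87 | P0:I, P1:M(87), P2:I, P3:I | bus: BusRdX
[11] P1: load  L3 | P0:S(29), P1:S(29), P2:I, P3:I | bus: BusRd,Flush
[12] P3: load  L1 | P0:I, P1:S(87), P2:I, P3:S(87) | bus: BusRd,Flush
[13] P2: store L3 := 27 | P0:I, P1:I, P2:M(27), P3:I | bus: BusRdX
[14] P3: load  L3 | P0:I, P1:I, P2:S(27), P3:S(27) | bus: BusRd,Flush
[15] P1: store L3 := 59 | P0:I, P1:M(59), P2:I, P3:I | bus: BusRdX
[16] P0: store L0 := 71 | P0:M(71), P1:I, P2:I, P3:I | bus: BusRdX
[17] P1: load  L3 | P0:I, P1:M(59), P2:I, P3:I | bus: none
[18] P1: store L0 := 11 | P0:I, P1:M(11), P2:I, P3:I | bus: BusRdX,Flush
[19] P2: store L4 := 25 | P0:I, P1:I, P2:M(25), P3:I | bus: BusRdX
[20] P3: load  L3 | P0:I, P1:S(59), P2:I, P3:S(59) | bus: BusRd,Flush
[21] P3: load  L4 | P0:I, P1:I, P2:S(25), P3:S(25) | bus: BusRd,Flush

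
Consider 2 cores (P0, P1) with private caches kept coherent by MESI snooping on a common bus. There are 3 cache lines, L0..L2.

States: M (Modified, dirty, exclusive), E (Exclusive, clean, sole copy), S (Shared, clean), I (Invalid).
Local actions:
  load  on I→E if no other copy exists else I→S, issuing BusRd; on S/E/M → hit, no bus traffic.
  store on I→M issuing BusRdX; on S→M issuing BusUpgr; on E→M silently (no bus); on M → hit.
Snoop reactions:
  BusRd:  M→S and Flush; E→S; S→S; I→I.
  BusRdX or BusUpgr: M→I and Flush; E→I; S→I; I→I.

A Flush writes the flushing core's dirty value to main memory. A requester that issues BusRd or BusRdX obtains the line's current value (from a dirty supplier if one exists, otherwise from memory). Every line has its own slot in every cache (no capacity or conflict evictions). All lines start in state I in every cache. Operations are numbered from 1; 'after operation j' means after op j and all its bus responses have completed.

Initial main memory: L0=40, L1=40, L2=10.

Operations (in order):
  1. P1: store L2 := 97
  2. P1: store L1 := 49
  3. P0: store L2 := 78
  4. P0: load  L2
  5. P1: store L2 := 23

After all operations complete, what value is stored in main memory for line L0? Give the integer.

memory[L0] = 40

step 1: P1: store L2 := 97  ⟶  IM  (L2)  txn=BusRdX  M[L2]=10
step 2: P1: store L1 := 49  ⟶  IM  (L1)  txn=BusRdX  M[L1]=40
step 3: P0: store L2 := 78  ⟶  MI  (L2)  txn=BusRdX+Flush  M[L2]=97
step 4: P0: load  L2  ⟶  MI  (L2)  txn=∅  M[L2]=97
step 5: P1: store L2 := 23  ⟶  IM  (L2)  txn=BusRdX+Flush  M[L2]=78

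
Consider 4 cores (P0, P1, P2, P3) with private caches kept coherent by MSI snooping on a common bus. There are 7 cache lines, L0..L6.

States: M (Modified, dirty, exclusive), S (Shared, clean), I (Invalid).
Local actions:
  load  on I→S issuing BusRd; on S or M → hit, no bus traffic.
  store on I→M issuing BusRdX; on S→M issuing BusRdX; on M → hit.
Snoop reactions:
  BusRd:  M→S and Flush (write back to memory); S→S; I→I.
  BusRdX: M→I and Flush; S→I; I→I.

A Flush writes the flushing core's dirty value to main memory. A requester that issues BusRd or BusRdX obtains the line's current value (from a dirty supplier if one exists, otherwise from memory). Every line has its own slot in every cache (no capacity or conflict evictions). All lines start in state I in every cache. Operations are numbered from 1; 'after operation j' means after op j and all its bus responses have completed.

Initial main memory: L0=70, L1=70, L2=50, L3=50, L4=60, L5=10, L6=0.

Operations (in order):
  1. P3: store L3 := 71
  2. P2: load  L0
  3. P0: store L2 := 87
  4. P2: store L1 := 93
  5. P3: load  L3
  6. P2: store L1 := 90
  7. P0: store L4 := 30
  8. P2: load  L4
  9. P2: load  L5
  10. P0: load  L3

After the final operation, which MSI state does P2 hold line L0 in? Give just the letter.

state = S

[1] P3: store L3 := 71 | P0:I, P1:I, P2:I, P3:M(71) | bus: BusRdX
[2] P2: load  L0 | P0:I, P1:I, P2:S(70), P3:I | bus: BusRd
[3] P0: store L2 := 87 | P0:M(87), P1:I, P2:I, P3:I | bus: BusRdX
[4] P2: store L1 := 93 | P0:I, P1:I, P2:M(93), P3:I | bus: BusRdX
[5] P3: load  L3 | P0:I, P1:I, P2:I, P3:M(71) | bus: none
[6] P2: store L1 := 90 | P0:I, P1:I, P2:M(90), P3:I | bus: none
[7] P0: store L4 := 30 | P0:M(30), P1:I, P2:I, P3:I | bus: BusRdX
[8] P2: load  L4 | P0:S(30), P1:I, P2:S(30), P3:I | bus: BusRd,Flush
[9] P2: load  L5 | P0:I, P1:I, P2:S(10), P3:I | bus: BusRd
[10] P0: load  L3 | P0:S(71), P1:I, P2:I, P3:S(71) | bus: BusRd,Flush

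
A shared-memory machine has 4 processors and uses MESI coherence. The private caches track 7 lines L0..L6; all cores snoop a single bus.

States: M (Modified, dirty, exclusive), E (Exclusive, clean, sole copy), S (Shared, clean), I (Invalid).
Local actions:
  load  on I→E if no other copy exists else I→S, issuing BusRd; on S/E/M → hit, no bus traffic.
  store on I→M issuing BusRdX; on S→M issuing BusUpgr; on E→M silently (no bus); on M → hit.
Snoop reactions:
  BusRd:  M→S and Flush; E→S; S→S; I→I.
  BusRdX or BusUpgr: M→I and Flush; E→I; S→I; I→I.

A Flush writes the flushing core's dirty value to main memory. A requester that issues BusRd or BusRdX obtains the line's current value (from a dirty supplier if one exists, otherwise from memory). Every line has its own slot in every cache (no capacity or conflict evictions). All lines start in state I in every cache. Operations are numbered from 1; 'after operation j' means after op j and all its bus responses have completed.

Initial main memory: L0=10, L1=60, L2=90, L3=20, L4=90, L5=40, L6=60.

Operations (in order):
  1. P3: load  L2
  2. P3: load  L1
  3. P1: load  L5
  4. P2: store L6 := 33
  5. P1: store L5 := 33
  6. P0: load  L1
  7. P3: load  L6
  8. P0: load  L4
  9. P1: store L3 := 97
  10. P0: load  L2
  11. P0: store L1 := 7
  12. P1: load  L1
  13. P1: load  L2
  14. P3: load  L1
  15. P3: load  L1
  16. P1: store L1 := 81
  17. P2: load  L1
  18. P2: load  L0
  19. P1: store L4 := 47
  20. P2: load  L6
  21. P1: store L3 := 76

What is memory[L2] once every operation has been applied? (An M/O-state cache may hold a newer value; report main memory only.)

memory[L2] = 90

[1] P3: load  L2 | P0:I, P1:I, P2:I, P3:E(90) | bus: BusRd
[2] P3: load  L1 | P0:I, P1:I, P2:I, P3:E(60) | bus: BusRd
[3] P1: load  L5 | P0:I, P1:E(40), P2:I, P3:I | bus: BusRd
[4] P2: store L6 := 33 | P0:I, P1:I, P2:M(33), P3:I | bus: BusRdX
[5] P1: store L5 := 33 | P0:I, P1:M(33), P2:I, P3:I | bus: none
[6] P0: load  L1 | P0:S(60), P1:I, P2:I, P3:S(60) | bus: BusRd
[7] P3: load  L6 | P0:I, P1:I, P2:S(33), P3:S(33) | bus: BusRd,Flush
[8] P0: load  L4 | P0:E(90), P1:I, P2:I, P3:I | bus: BusRd
[9] P1: store L3 := 97 | P0:I, P1:M(97), P2:I, P3:I | bus: BusRdX
[10] P0: load  L2 | P0:S(90), P1:I, P2:I, P3:S(90) | bus: BusRd
[11] P0: store L1 := 7 | P0:M(7), P1:I, P2:I, P3:I | bus: BusUpgr
[12] P1: load  L1 | P0:S(7), P1:S(7), P2:I, P3:I | bus: BusRd,Flush
[13] P1: load  L2 | P0:S(90), P1:S(90), P2:I, P3:S(90) | bus: BusRd
[14] P3: load  L1 | P0:S(7), P1:S(7), P2:I, P3:S(7) | bus: BusRd
[15] P3: load  L1 | P0:S(7), P1:S(7), P2:I, P3:S(7) | bus: none
[16] P1: store L1 := 81 | P0:I, P1:M(81), P2:I, P3:I | bus: BusUpgr
[17] P2: load  L1 | P0:I, P1:S(81), P2:S(81), P3:I | bus: BusRd,Flush
[18] P2: load  L0 | P0:I, P1:I, P2:E(10), P3:I | bus: BusRd
[19] P1: store L4 := 47 | P0:I, P1:M(47), P2:I, P3:I | bus: BusRdX
[20] P2: load  L6 | P0:I, P1:I, P2:S(33), P3:S(33) | bus: none
[21] P1: store L3 := 76 | P0:I, P1:M(76), P2:I, P3:I | bus: none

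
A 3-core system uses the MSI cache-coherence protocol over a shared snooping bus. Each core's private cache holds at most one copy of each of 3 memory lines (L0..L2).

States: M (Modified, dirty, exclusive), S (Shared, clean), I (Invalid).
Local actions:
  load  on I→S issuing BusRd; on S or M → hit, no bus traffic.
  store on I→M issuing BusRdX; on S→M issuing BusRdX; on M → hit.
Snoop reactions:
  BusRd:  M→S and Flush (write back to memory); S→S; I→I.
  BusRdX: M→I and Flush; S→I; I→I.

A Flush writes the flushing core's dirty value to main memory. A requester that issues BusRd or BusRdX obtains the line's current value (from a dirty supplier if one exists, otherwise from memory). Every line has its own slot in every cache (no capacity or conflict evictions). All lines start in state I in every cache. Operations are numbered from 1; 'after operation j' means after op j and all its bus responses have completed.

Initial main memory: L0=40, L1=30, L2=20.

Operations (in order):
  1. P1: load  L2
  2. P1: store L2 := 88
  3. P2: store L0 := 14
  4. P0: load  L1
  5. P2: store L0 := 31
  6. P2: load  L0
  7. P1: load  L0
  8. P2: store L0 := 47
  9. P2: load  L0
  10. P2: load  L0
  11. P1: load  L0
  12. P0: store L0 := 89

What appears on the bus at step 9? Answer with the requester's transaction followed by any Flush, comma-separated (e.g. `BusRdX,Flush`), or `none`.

  op1 P1: load  L2 → I/S/I on L2; bus BusRd; mem=20
  op2 P1: store L2 := 88 → I/M/I on L2; bus BusRdX; mem=20
  op3 P2: store L0 := 14 → I/I/M on L0; bus BusRdX; mem=40
  op4 P0: load  L1 → S/I/I on L1; bus BusRd; mem=30
  op5 P2: store L0 := 31 → I/I/M on L0; bus (none); mem=40
  op6 P2: load  L0 → I/I/M on L0; bus (none); mem=40
  op7 P1: load  L0 → I/S/S on L0; bus BusRd Flush; mem=31
  op8 P2: store L0 := 47 → I/I/M on L0; bus BusRdX; mem=31
  op9 P2: load  L0 → I/I/M on L0; bus (none); mem=31
  op10 P2: load  L0 → I/I/M on L0; bus (none); mem=31
  op11 P1: load  L0 → I/S/S on L0; bus BusRd Flush; mem=47
  op12 P0: store L0 := 89 → M/I/I on L0; bus BusRdX; mem=47

bus = none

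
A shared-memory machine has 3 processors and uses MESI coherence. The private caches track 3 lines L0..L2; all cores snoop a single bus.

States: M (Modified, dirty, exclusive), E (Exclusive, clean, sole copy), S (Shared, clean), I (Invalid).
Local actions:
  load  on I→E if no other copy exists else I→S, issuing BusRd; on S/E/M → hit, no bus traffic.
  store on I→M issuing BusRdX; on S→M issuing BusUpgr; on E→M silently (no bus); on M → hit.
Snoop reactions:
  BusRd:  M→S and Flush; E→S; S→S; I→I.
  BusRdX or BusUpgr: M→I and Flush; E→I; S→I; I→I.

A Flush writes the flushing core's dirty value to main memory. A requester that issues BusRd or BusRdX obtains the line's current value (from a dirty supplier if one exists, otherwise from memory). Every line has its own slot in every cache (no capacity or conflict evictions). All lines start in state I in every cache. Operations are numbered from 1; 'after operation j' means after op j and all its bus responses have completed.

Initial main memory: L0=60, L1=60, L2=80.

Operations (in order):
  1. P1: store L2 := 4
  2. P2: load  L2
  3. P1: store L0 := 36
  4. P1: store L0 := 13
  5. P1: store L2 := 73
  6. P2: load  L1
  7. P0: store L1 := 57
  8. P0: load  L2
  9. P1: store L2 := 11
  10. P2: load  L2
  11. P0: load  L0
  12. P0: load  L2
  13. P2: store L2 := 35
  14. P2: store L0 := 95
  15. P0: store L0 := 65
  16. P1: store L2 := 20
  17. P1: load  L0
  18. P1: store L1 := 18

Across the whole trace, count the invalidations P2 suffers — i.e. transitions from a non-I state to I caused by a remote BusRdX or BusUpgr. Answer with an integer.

step 1: P1: store L2 := 4  ⟶  IMI  (L2)  txn=BusRdX  M[L2]=80
step 2: P2: load  L2  ⟶  ISS  (L2)  txn=BusRd+Flush  M[L2]=4
step 3: P1: store L0 := 36  ⟶  IMI  (L0)  txn=BusRdX  M[L0]=60
step 4: P1: store L0 := 13  ⟶  IMI  (L0)  txn=∅  M[L0]=60
step 5: P1: store L2 := 73  ⟶  IMI  (L2)  txn=BusUpgr  M[L2]=4
step 6: P2: load  L1  ⟶  IIE  (L1)  txn=BusRd  M[L1]=60
step 7: P0: store L1 := 57  ⟶  MII  (L1)  txn=BusRdX  M[L1]=60
step 8: P0: load  L2  ⟶  SSI  (L2)  txn=BusRd+Flush  M[L2]=73
step 9: P1: store L2 := 11  ⟶  IMI  (L2)  txn=BusUpgr  M[L2]=73
step 10: P2: load  L2  ⟶  ISS  (L2)  txn=BusRd+Flush  M[L2]=11
step 11: P0: load  L0  ⟶  SSI  (L0)  txn=BusRd+Flush  M[L0]=13
step 12: P0: load  L2  ⟶  SSS  (L2)  txn=BusRd  M[L2]=11
step 13: P2: store L2 := 35  ⟶  IIM  (L2)  txn=BusUpgr  M[L2]=11
step 14: P2: store L0 := 95  ⟶  IIM  (L0)  txn=BusRdX  M[L0]=13
step 15: P0: store L0 := 65  ⟶  MII  (L0)  txn=BusRdX+Flush  M[L0]=95
step 16: P1: store L2 := 20  ⟶  IMI  (L2)  txn=BusRdX+Flush  M[L2]=35
step 17: P1: load  L0  ⟶  SSI  (L0)  txn=BusRd+Flush  M[L0]=65
step 18: P1: store L1 := 18  ⟶  IMI  (L1)  txn=BusRdX+Flush  M[L1]=57

invalidations = 4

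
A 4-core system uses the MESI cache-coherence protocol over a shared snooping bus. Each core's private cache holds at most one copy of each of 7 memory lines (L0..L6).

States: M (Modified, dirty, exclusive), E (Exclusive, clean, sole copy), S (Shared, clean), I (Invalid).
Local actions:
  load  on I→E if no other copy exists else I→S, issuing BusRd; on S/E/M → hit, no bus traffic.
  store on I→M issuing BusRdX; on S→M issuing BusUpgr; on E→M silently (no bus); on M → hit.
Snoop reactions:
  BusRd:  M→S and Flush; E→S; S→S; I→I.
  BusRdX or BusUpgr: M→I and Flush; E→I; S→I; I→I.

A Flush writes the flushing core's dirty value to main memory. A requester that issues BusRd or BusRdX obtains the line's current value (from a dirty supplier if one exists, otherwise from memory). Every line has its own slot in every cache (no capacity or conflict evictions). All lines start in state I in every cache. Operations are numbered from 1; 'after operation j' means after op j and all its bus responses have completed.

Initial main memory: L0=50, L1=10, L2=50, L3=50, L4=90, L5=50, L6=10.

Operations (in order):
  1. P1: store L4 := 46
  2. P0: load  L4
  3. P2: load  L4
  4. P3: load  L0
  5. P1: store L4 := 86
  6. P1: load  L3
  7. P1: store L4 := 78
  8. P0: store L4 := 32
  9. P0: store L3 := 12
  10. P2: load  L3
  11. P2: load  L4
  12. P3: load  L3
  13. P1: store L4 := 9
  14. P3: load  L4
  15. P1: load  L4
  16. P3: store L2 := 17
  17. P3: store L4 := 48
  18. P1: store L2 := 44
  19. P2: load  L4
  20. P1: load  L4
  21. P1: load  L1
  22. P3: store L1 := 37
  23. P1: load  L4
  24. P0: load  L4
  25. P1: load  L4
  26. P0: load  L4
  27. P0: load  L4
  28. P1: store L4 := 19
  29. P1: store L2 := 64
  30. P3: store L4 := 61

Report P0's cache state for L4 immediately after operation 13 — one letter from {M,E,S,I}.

state = I

[1] P1: store L4 := 46 | P0:I, P1:M(46), P2:I, P3:I | bus: BusRdX
[2] P0: load  L4 | P0:S(46), P1:S(46), P2:I, P3:I | bus: BusRd,Flush
[3] P2: load  L4 | P0:S(46), P1:S(46), P2:S(46), P3:I | bus: BusRd
[4] P3: load  L0 | P0:I, P1:I, P2:I, P3:E(50) | bus: BusRd
[5] P1: store L4 := 86 | P0:I, P1:M(86), P2:I, P3:I | bus: BusUpgr
[6] P1: load  L3 | P0:I, P1:E(50), P2:I, P3:I | bus: BusRd
[7] P1: store L4 := 78 | P0:I, P1:M(78), P2:I, P3:I | bus: none
[8] P0: store L4 := 32 | P0:M(32), P1:I, P2:I, P3:I | bus: BusRdX,Flush
[9] P0: store L3 := 12 | P0:M(12), P1:I, P2:I, P3:I | bus: BusRdX
[10] P2: load  L3 | P0:S(12), P1:I, P2:S(12), P3:I | bus: BusRd,Flush
[11] P2: load  L4 | P0:S(32), P1:I, P2:S(32), P3:I | bus: BusRd,Flush
[12] P3: load  L3 | P0:S(12), P1:I, P2:S(12), P3:S(12) | bus: BusRd
[13] P1: store L4 := 9 | P0:I, P1:M(9), P2:I, P3:I | bus: BusRdX
[14] P3: load  L4 | P0:I, P1:S(9), P2:I, P3:S(9) | bus: BusRd,Flush
[15] P1: load  L4 | P0:I, P1:S(9), P2:I, P3:S(9) | bus: none
[16] P3: store L2 := 17 | P0:I, P1:I, P2:I, P3:M(17) | bus: BusRdX
[17] P3: store L4 := 48 | P0:I, P1:I, P2:I, P3:M(48) | bus: BusUpgr
[18] P1: store L2 := 44 | P0:I, P1:M(44), P2:I, P3:I | bus: BusRdX,Flush
[19] P2: load  L4 | P0:I, P1:I, P2:S(48), P3:S(48) | bus: BusRd,Flush
[20] P1: load  L4 | P0:I, P1:S(48), P2:S(48), P3:S(48) | bus: BusRd
[21] P1: load  L1 | P0:I, P1:E(10), P2:I, P3:I | bus: BusRd
[22] P3: store L1 := 37 | P0:I, P1:I, P2:I, P3:M(37) | bus: BusRdX
[23] P1: load  L4 | P0:I, P1:S(48), P2:S(48), P3:S(48) | bus: none
[24] P0: load  L4 | P0:S(48), P1:S(48), P2:S(48), P3:S(48) | bus: BusRd
[25] P1: load  L4 | P0:S(48), P1:S(48), P2:S(48), P3:S(48) | bus: none
[26] P0: load  L4 | P0:S(48), P1:S(48), P2:S(48), P3:S(48) | bus: none
[27] P0: load  L4 | P0:S(48), P1:S(48), P2:S(48), P3:S(48) | bus: none
[28] P1: store L4 := 19 | P0:I, P1:M(19), P2:I, P3:I | bus: BusUpgr
[29] P1: store L2 := 64 | P0:I, P1:M(64), P2:I, P3:I | bus: none
[30] P3: store L4 := 61 | P0:I, P1:I, P2:I, P3:M(61) | bus: BusRdX,Flush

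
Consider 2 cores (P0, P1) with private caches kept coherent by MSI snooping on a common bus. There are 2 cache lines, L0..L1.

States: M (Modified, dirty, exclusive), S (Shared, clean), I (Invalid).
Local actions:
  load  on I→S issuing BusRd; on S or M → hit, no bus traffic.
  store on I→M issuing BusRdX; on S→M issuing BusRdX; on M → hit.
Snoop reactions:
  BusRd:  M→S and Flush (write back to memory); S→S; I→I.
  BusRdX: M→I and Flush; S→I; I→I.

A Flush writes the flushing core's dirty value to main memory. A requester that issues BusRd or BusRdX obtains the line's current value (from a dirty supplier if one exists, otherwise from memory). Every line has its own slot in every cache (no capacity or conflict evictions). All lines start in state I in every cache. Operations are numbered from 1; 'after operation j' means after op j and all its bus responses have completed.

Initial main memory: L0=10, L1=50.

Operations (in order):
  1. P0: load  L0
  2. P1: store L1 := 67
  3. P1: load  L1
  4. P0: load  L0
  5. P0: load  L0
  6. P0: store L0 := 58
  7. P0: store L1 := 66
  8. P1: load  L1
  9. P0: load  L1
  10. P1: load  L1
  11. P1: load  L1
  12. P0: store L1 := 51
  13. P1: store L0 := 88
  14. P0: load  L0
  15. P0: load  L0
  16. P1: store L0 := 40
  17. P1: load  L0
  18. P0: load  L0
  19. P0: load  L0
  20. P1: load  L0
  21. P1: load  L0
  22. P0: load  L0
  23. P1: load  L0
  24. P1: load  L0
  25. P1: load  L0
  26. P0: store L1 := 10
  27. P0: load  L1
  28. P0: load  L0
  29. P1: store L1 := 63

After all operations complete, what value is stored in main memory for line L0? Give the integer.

memory[L0] = 40

step 1: P0: load  L0  ⟶  SI  (L0)  txn=BusRd  M[L0]=10
step 2: P1: store L1 := 67  ⟶  IM  (L1)  txn=BusRdX  M[L1]=50
step 3: P1: load  L1  ⟶  IM  (L1)  txn=∅  M[L1]=50
step 4: P0: load  L0  ⟶  SI  (L0)  txn=∅  M[L0]=10
step 5: P0: load  L0  ⟶  SI  (L0)  txn=∅  M[L0]=10
step 6: P0: store L0 := 58  ⟶  MI  (L0)  txn=BusRdX  M[L0]=10
step 7: P0: store L1 := 66  ⟶  MI  (L1)  txn=BusRdX+Flush  M[L1]=67
step 8: P1: load  L1  ⟶  SS  (L1)  txn=BusRd+Flush  M[L1]=66
step 9: P0: load  L1  ⟶  SS  (L1)  txn=∅  M[L1]=66
step 10: P1: load  L1  ⟶  SS  (L1)  txn=∅  M[L1]=66
step 11: P1: load  L1  ⟶  SS  (L1)  txn=∅  M[L1]=66
step 12: P0: store L1 := 51  ⟶  MI  (L1)  txn=BusRdX  M[L1]=66
step 13: P1: store L0 := 88  ⟶  IM  (L0)  txn=BusRdX+Flush  M[L0]=58
step 14: P0: load  L0  ⟶  SS  (L0)  txn=BusRd+Flush  M[L0]=88
step 15: P0: load  L0  ⟶  SS  (L0)  txn=∅  M[L0]=88
step 16: P1: store L0 := 40  ⟶  IM  (L0)  txn=BusRdX  M[L0]=88
step 17: P1: load  L0  ⟶  IM  (L0)  txn=∅  M[L0]=88
step 18: P0: load  L0  ⟶  SS  (L0)  txn=BusRd+Flush  M[L0]=40
step 19: P0: load  L0  ⟶  SS  (L0)  txn=∅  M[L0]=40
step 20: P1: load  L0  ⟶  SS  (L0)  txn=∅  M[L0]=40
step 21: P1: load  L0  ⟶  SS  (L0)  txn=∅  M[L0]=40
step 22: P0: load  L0  ⟶  SS  (L0)  txn=∅  M[L0]=40
step 23: P1: load  L0  ⟶  SS  (L0)  txn=∅  M[L0]=40
step 24: P1: load  L0  ⟶  SS  (L0)  txn=∅  M[L0]=40
step 25: P1: load  L0  ⟶  SS  (L0)  txn=∅  M[L0]=40
step 26: P0: store L1 := 10  ⟶  MI  (L1)  txn=∅  M[L1]=66
step 27: P0: load  L1  ⟶  MI  (L1)  txn=∅  M[L1]=66
step 28: P0: load  L0  ⟶  SS  (L0)  txn=∅  M[L0]=40
step 29: P1: store L1 := 63  ⟶  IM  (L1)  txn=BusRdX+Flush  M[L1]=10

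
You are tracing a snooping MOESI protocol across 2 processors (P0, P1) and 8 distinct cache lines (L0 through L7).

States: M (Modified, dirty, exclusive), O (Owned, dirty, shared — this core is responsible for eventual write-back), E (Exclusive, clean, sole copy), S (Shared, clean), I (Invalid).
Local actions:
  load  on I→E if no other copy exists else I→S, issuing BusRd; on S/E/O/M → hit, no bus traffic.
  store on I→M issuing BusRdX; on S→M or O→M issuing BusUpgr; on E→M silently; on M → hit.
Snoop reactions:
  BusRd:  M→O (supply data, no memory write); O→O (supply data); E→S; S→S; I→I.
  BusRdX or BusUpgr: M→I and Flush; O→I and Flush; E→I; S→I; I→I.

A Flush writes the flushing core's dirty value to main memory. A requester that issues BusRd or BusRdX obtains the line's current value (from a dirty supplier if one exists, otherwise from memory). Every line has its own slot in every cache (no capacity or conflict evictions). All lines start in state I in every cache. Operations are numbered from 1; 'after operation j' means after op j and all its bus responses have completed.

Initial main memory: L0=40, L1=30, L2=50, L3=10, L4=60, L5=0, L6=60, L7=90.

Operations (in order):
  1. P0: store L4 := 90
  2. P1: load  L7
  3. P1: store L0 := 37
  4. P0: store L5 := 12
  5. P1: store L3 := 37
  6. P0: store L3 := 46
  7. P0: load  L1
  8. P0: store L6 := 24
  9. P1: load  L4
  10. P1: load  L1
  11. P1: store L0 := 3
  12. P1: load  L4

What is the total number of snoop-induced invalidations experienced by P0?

invalidations = 0

[1] P0: store L4 := 90 | P0:M(90), P1:I | bus: BusRdX
[2] P1: load  L7 | P0:I, P1:E(90) | bus: BusRd
[3] P1: store L0 := 37 | P0:I, P1:M(37) | bus: BusRdX
[4] P0: store L5 := 12 | P0:M(12), P1:I | bus: BusRdX
[5] P1: store L3 := 37 | P0:I, P1:M(37) | bus: BusRdX
[6] P0: store L3 := 46 | P0:M(46), P1:I | bus: BusRdX,Flush
[7] P0: load  L1 | P0:E(30), P1:I | bus: BusRd
[8] P0: store L6 := 24 | P0:M(24), P1:I | bus: BusRdX
[9] P1: load  L4 | P0:O(90), P1:S(90) | bus: BusRd
[10] P1: load  L1 | P0:S(30), P1:S(30) | bus: BusRd
[11] P1: store L0 := 3 | P0:I, P1:M(3) | bus: none
[12] P1: load  L4 | P0:O(90), P1:S(90) | bus: none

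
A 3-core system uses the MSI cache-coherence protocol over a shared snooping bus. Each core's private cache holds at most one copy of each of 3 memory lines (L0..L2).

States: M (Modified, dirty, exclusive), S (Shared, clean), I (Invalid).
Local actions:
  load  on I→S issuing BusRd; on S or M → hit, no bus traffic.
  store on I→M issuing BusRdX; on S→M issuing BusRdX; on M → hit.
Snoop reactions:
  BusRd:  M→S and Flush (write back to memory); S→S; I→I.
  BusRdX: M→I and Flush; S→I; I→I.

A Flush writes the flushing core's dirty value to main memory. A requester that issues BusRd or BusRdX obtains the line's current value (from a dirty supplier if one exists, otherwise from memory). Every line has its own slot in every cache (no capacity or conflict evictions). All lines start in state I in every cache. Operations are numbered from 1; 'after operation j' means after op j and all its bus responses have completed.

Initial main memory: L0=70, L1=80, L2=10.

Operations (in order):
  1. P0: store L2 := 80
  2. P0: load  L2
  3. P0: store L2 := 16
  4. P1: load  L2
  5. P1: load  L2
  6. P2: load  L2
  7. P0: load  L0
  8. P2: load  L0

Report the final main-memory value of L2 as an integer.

1. P0: store L2 := 80  bus=[BusRdX]  L2: P0=M P1=I P2=I  mem[L2]=10
2. P0: load  L2  bus=[-]  L2: P0=M P1=I P2=I  mem[L2]=10
3. P0: store L2 := 16  bus=[-]  L2: P0=M P1=I P2=I  mem[L2]=10
4. P1: load  L2  bus=[BusRd,Flush]  L2: P0=S P1=S P2=I  mem[L2]=16
5. P1: load  L2  bus=[-]  L2: P0=S P1=S P2=I  mem[L2]=16
6. P2: load  L2  bus=[BusRd]  L2: P0=S P1=S P2=S  mem[L2]=16
7. P0: load  L0  bus=[BusRd]  L0: P0=S P1=I P2=I  mem[L0]=70
8. P2: load  L0  bus=[BusRd]  L0: P0=S P1=I P2=S  mem[L0]=70

memory[L2] = 16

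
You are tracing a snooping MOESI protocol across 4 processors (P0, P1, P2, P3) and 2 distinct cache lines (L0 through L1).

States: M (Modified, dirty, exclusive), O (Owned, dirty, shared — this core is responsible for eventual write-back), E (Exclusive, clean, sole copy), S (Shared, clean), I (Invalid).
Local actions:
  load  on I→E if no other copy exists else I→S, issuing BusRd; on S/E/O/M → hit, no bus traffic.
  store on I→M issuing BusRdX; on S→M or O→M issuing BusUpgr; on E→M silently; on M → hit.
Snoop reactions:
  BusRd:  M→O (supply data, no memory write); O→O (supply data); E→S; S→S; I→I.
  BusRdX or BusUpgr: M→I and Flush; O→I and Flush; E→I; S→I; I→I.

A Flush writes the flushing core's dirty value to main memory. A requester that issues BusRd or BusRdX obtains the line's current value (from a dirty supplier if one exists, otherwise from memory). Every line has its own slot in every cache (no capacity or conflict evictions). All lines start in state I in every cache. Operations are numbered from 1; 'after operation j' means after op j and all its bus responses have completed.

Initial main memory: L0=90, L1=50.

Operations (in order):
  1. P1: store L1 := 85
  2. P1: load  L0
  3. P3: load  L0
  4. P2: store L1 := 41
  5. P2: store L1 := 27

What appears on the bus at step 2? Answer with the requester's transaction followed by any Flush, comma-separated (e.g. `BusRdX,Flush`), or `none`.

[1] P1: store L1 := 85 | P0:I, P1:M(85), P2:I, P3:I | bus: BusRdX
[2] P1: load  L0 | P0:I, P1:E(90), P2:I, P3:I | bus: BusRd
[3] P3: load  L0 | P0:I, P1:S(90), P2:I, P3:S(90) | bus: BusRd
[4] P2: store L1 := 41 | P0:I, P1:I, P2:M(41), P3:I | bus: BusRdX,Flush
[5] P2: store L1 := 27 | P0:I, P1:I, P2:M(27), P3:I | bus: none

bus = BusRd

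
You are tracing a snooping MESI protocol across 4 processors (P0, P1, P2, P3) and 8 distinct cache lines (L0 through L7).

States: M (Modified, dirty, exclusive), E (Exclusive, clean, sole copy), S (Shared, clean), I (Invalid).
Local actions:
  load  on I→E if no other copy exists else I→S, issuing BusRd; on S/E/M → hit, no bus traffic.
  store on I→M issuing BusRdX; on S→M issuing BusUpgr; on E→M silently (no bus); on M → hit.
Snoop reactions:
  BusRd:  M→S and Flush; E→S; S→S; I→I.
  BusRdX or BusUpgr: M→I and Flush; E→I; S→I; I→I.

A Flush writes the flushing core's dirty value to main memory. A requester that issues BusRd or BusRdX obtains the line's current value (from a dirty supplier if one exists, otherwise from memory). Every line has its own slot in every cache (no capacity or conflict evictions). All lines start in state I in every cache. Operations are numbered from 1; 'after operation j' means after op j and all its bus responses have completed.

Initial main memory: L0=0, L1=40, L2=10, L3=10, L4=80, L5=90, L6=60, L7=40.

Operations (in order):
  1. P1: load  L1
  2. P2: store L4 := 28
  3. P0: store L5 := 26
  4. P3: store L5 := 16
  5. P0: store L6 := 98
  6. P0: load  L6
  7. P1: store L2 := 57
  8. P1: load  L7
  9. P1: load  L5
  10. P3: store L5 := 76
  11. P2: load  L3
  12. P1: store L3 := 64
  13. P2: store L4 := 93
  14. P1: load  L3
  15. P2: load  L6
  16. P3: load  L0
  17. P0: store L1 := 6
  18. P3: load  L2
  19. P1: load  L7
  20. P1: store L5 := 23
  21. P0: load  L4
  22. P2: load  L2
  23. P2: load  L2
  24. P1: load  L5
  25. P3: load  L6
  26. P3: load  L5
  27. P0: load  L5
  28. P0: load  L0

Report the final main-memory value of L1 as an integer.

memory[L1] = 40

1. P1: load  L1  bus=[BusRd]  L1: P0=I P1=E P2=I P3=I  mem[L1]=40
2. P2: store L4 := 28  bus=[BusRdX]  L4: P0=I P1=I P2=M P3=I  mem[L4]=80
3. P0: store L5 := 26  bus=[BusRdX]  L5: P0=M P1=I P2=I P3=I  mem[L5]=90
4. P3: store L5 := 16  bus=[BusRdX,Flush]  L5: P0=I P1=I P2=I P3=M  mem[L5]=26
5. P0: store L6 := 98  bus=[BusRdX]  L6: P0=M P1=I P2=I P3=I  mem[L6]=60
6. P0: load  L6  bus=[-]  L6: P0=M P1=I P2=I P3=I  mem[L6]=60
7. P1: store L2 := 57  bus=[BusRdX]  L2: P0=I P1=M P2=I P3=I  mem[L2]=10
8. P1: load  L7  bus=[BusRd]  L7: P0=I P1=E P2=I P3=I  mem[L7]=40
9. P1: load  L5  bus=[BusRd,Flush]  L5: P0=I P1=S P2=I P3=S  mem[L5]=16
10. P3: store L5 := 76  bus=[BusUpgr]  L5: P0=I P1=I P2=I P3=M  mem[L5]=16
11. P2: load  L3  bus=[BusRd]  L3: P0=I P1=I P2=E P3=I  mem[L3]=10
12. P1: store L3 := 64  bus=[BusRdX]  L3: P0=I P1=M P2=I P3=I  mem[L3]=10
13. P2: store L4 := 93  bus=[-]  L4: P0=I P1=I P2=M P3=I  mem[L4]=80
14. P1: load  L3  bus=[-]  L3: P0=I P1=M P2=I P3=I  mem[L3]=10
15. P2: load  L6  bus=[BusRd,Flush]  L6: P0=S P1=I P2=S P3=I  mem[L6]=98
16. P3: load  L0  bus=[BusRd]  L0: P0=I P1=I P2=I P3=E  mem[L0]=0
17. P0: store L1 := 6  bus=[BusRdX]  L1: P0=M P1=I P2=I P3=I  mem[L1]=40
18. P3: load  L2  bus=[BusRd,Flush]  L2: P0=I P1=S P2=I P3=S  mem[L2]=57
19. P1: load  L7  bus=[-]  L7: P0=I P1=E P2=I P3=I  mem[L7]=40
20. P1: store L5 := 23  bus=[BusRdX,Flush]  L5: P0=I P1=M P2=I P3=I  mem[L5]=76
21. P0: load  L4  bus=[BusRd,Flush]  L4: P0=S P1=I P2=S P3=I  mem[L4]=93
22. P2: load  L2  bus=[BusRd]  L2: P0=I P1=S P2=S P3=S  mem[L2]=57
23. P2: load  L2  bus=[-]  L2: P0=I P1=S P2=S P3=S  mem[L2]=57
24. P1: load  L5  bus=[-]  L5: P0=I P1=M P2=I P3=I  mem[L5]=76
25. P3: load  L6  bus=[BusRd]  L6: P0=S P1=I P2=S P3=S  mem[L6]=98
26. P3: load  L5  bus=[BusRd,Flush]  L5: P0=I P1=S P2=I P3=S  mem[L5]=23
27. P0: load  L5  bus=[BusRd]  L5: P0=S P1=S P2=I P3=S  mem[L5]=23
28. P0: load  L0  bus=[BusRd]  L0: P0=S P1=I P2=I P3=S  mem[L0]=0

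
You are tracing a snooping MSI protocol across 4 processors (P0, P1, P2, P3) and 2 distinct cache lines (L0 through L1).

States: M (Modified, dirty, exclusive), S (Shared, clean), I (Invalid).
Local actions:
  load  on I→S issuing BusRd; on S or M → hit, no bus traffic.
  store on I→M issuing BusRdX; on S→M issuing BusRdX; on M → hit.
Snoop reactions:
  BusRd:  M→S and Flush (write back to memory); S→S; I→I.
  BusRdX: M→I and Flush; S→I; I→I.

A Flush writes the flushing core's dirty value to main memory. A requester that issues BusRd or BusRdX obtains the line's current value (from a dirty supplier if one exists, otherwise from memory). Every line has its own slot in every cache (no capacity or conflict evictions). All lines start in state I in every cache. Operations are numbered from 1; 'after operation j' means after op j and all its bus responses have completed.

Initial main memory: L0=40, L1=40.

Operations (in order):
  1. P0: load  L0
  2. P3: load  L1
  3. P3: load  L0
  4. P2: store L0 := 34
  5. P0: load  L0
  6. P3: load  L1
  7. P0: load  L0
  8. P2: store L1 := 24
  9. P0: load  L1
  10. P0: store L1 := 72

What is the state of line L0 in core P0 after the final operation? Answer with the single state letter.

step 1: P0: load  L0  ⟶  SIII  (L0)  txn=BusRd  M[L0]=40
step 2: P3: load  L1  ⟶  IIIS  (L1)  txn=BusRd  M[L1]=40
step 3: P3: load  L0  ⟶  SIIS  (L0)  txn=BusRd  M[L0]=40
step 4: P2: store L0 := 34  ⟶  IIMI  (L0)  txn=BusRdX  M[L0]=40
step 5: P0: load  L0  ⟶  SISI  (L0)  txn=BusRd+Flush  M[L0]=34
step 6: P3: load  L1  ⟶  IIIS  (L1)  txn=∅  M[L1]=40
step 7: P0: load  L0  ⟶  SISI  (L0)  txn=∅  M[L0]=34
step 8: P2: store L1 := 24  ⟶  IIMI  (L1)  txn=BusRdX  M[L1]=40
step 9: P0: load  L1  ⟶  SISI  (L1)  txn=BusRd+Flush  M[L1]=24
step 10: P0: store L1 := 72  ⟶  MIII  (L1)  txn=BusRdX  M[L1]=24

state = S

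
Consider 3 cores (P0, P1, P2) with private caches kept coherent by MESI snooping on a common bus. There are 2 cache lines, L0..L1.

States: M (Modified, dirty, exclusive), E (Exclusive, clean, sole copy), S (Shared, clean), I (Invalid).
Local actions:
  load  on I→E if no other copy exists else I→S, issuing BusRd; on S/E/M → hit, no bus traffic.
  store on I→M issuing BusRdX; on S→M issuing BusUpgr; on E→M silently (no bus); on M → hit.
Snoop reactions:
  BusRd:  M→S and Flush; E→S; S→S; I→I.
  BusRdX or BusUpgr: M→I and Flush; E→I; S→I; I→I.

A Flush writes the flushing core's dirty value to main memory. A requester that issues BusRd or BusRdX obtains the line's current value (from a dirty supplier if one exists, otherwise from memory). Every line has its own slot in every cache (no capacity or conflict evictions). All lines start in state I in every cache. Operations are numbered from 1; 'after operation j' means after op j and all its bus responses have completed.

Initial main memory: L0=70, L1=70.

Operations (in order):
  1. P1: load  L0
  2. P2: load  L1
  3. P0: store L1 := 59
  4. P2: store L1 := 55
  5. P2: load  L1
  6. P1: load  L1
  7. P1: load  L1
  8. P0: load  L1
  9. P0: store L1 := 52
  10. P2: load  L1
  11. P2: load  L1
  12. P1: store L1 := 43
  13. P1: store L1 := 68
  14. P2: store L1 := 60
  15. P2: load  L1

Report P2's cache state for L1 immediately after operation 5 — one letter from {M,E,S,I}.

[1] P1: load  L0 | P0:I, P1:E(70), P2:I | bus: BusRd
[2] P2: load  L1 | P0:I, P1:I, P2:E(70) | bus: BusRd
[3] P0: store L1 := 59 | P0:M(59), P1:I, P2:I | bus: BusRdX
[4] P2: store L1 := 55 | P0:I, P1:I, P2:M(55) | bus: BusRdX,Flush
[5] P2: load  L1 | P0:I, P1:I, P2:M(55) | bus: none
[6] P1: load  L1 | P0:I, P1:S(55), P2:S(55) | bus: BusRd,Flush
[7] P1: load  L1 | P0:I, P1:S(55), P2:S(55) | bus: none
[8] P0: load  L1 | P0:S(55), P1:S(55), P2:S(55) | bus: BusRd
[9] P0: store L1 := 52 | P0:M(52), P1:I, P2:I | bus: BusUpgr
[10] P2: load  L1 | P0:S(52), P1:I, P2:S(52) | bus: BusRd,Flush
[11] P2: load  L1 | P0:S(52), P1:I, P2:S(52) | bus: none
[12] P1: store L1 := 43 | P0:I, P1:M(43), P2:I | bus: BusRdX
[13] P1: store L1 := 68 | P0:I, P1:M(68), P2:I | bus: none
[14] P2: store L1 := 60 | P0:I, P1:I, P2:M(60) | bus: BusRdX,Flush
[15] P2: load  L1 | P0:I, P1:I, P2:M(60) | bus: none

state = M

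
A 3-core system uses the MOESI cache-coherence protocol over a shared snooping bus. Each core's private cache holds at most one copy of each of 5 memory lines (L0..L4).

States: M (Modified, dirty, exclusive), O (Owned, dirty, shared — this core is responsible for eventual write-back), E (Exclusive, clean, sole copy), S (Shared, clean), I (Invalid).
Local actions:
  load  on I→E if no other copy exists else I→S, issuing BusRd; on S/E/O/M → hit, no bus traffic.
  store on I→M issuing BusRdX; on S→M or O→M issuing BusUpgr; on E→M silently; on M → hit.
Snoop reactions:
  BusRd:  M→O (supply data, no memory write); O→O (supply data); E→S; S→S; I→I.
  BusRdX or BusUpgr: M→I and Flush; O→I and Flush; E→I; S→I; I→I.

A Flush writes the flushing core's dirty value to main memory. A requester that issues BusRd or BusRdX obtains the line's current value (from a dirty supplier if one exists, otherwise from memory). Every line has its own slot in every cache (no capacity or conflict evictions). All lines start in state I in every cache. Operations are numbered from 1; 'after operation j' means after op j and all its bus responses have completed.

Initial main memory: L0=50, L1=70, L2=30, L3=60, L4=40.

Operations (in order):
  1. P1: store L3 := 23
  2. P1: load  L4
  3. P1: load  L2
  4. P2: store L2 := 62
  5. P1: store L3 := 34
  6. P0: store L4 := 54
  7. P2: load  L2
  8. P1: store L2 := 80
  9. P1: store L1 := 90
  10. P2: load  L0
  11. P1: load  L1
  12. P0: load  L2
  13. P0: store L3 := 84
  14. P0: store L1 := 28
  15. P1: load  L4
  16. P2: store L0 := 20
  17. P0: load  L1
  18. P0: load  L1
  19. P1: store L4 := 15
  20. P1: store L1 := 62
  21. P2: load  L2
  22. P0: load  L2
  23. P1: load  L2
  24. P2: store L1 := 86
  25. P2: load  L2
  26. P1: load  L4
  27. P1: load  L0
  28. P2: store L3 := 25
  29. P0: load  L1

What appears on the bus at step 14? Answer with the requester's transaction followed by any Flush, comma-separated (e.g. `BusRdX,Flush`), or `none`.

[1] P1: store L3 := 23 | P0:I, P1:M(23), P2:I | bus: BusRdX
[2] P1: load  L4 | P0:I, P1:E(40), P2:I | bus: BusRd
[3] P1: load  L2 | P0:I, P1:E(30), P2:I | bus: BusRd
[4] P2: store L2 := 62 | P0:I, P1:I, P2:M(62) | bus: BusRdX
[5] P1: store L3 := 34 | P0:I, P1:M(34), P2:I | bus: none
[6] P0: store L4 := 54 | P0:M(54), P1:I, P2:I | bus: BusRdX
[7] P2: load  L2 | P0:I, P1:I, P2:M(62) | bus: none
[8] P1: store L2 := 80 | P0:I, P1:M(80), P2:I | bus: BusRdX,Flush
[9] P1: store L1 := 90 | P0:I, P1:M(90), P2:I | bus: BusRdX
[10] P2: load  L0 | P0:I, P1:I, P2:E(50) | bus: BusRd
[11] P1: load  L1 | P0:I, P1:M(90), P2:I | bus: none
[12] P0: load  L2 | P0:S(80), P1:O(80), P2:I | bus: BusRd
[13] P0: store L3 := 84 | P0:M(84), P1:I, P2:I | bus: BusRdX,Flush
[14] P0: store L1 := 28 | P0:M(28), P1:I, P2:I | bus: BusRdX,Flush
[15] P1: load  L4 | P0:O(54), P1:S(54), P2:I | bus: BusRd
[16] P2: store L0 := 20 | P0:I, P1:I, P2:M(20) | bus: none
[17] P0: load  L1 | P0:M(28), P1:I, P2:I | bus: none
[18] P0: load  L1 | P0:M(28), P1:I, P2:I | bus: none
[19] P1: store L4 := 15 | P0:I, P1:M(15), P2:I | bus: BusUpgr,Flush
[20] P1: store L1 := 62 | P0:I, P1:M(62), P2:I | bus: BusRdX,Flush
[21] P2: load  L2 | P0:S(80), P1:O(80), P2:S(80) | bus: BusRd
[22] P0: load  L2 | P0:S(80), P1:O(80), P2:S(80) | bus: none
[23] P1: load  L2 | P0:S(80), P1:O(80), P2:S(80) | bus: none
[24] P2: store L1 := 86 | P0:I, P1:I, P2:M(86) | bus: BusRdX,Flush
[25] P2: load  L2 | P0:S(80), P1:O(80), P2:S(80) | bus: none
[26] P1: load  L4 | P0:I, P1:M(15), P2:I | bus: none
[27] P1: load  L0 | P0:I, P1:S(20), P2:O(20) | bus: BusRd
[28] P2: store L3 := 25 | P0:I, P1:I, P2:M(25) | bus: BusRdX,Flush
[29] P0: load  L1 | P0:S(86), P1:I, P2:O(86) | bus: BusRd

bus = BusRdX,Flush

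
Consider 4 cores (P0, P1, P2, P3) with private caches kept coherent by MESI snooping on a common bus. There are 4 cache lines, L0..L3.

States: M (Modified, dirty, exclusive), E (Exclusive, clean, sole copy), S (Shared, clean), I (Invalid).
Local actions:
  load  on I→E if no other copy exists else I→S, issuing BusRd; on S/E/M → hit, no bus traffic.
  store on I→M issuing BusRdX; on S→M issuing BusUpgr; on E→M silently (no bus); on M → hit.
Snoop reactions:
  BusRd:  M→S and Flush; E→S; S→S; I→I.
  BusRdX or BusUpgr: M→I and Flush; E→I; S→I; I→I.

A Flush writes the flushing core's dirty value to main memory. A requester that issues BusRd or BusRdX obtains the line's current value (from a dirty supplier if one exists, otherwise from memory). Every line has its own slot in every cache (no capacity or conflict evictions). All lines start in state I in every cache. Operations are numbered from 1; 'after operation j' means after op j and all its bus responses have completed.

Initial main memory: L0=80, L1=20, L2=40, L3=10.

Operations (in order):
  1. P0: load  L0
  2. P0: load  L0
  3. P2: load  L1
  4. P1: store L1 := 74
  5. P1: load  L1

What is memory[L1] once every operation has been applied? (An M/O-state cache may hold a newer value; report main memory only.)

1. P0: load  L0  bus=[BusRd]  L0: P0=E P1=I P2=I P3=I  mem[L0]=80
2. P0: load  L0  bus=[-]  L0: P0=E P1=I P2=I P3=I  mem[L0]=80
3. P2: load  L1  bus=[BusRd]  L1: P0=I P1=I P2=E P3=I  mem[L1]=20
4. P1: store L1 := 74  bus=[BusRdX]  L1: P0=I P1=M P2=I P3=I  mem[L1]=20
5. P1: load  L1  bus=[-]  L1: P0=I P1=M P2=I P3=I  mem[L1]=20

memory[L1] = 20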